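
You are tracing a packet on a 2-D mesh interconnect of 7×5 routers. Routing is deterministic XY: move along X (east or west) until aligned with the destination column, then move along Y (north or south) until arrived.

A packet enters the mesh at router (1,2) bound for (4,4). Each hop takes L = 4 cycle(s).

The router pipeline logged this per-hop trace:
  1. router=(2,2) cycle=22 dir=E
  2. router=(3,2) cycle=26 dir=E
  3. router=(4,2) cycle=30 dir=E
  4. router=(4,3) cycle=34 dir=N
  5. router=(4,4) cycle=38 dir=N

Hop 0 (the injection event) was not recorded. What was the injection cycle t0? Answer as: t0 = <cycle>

Hop 1 reached at cycle 22; hop k is at t0 + k·L.
So t0 = 22 − 1·4 = 18.

t0 = 18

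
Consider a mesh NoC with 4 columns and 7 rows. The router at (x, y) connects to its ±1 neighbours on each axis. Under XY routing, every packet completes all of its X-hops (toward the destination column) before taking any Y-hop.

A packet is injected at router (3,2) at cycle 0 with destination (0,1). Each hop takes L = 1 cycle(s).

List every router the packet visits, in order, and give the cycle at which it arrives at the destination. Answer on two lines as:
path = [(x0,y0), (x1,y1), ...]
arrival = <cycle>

path = [(3,2), (2,2), (1,2), (0,2), (0,1)]
arrival = 4

#0 — 3,2 | c0
#1 — 2,2 | c1 | W
#2 — 1,2 | c2 | W
#3 — 0,2 | c3 | W
#4 — 0,1 | c4 | S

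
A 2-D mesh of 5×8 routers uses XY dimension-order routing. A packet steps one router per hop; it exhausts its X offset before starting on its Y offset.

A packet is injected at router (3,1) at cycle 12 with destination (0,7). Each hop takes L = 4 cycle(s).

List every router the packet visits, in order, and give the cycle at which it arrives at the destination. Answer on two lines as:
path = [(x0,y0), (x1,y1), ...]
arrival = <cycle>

path = [(3,1), (2,1), (1,1), (0,1), (0,2), (0,3), (0,4), (0,5), (0,6), (0,7)]
arrival = 48

src (3,1)  cyc=12
W→(2,1)  cyc=16
W→(1,1)  cyc=20
W→(0,1)  cyc=24
N→(0,2)  cyc=28
N→(0,3)  cyc=32
N→(0,4)  cyc=36
N→(0,5)  cyc=40
N→(0,6)  cyc=44
N→(0,7)  cyc=48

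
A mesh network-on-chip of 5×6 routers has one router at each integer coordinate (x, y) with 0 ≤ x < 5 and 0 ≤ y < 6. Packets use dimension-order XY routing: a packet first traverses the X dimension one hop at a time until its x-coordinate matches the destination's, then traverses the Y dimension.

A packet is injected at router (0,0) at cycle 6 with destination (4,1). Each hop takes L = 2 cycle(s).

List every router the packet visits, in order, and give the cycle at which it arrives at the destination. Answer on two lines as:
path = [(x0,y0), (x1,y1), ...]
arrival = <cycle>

path = [(0,0), (1,0), (2,0), (3,0), (4,0), (4,1)]
arrival = 16

t=6: at (0,0)
t=8: at (1,0) after E
t=10: at (2,0) after E
t=12: at (3,0) after E
t=14: at (4,0) after E
t=16: at (4,1) after N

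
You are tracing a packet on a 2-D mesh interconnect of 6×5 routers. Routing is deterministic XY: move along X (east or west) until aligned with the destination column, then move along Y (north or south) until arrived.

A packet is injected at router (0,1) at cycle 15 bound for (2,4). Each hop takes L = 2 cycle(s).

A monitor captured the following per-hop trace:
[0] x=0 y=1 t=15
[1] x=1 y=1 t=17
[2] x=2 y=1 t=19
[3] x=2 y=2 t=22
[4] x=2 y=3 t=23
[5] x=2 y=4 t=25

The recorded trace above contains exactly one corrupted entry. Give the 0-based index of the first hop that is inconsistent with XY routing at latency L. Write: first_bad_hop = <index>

check 1→ d=(1,0) cyc+2: ok
check 2→ d=(1,0) cyc+2: ok
check 3→ d=(0,1) cyc+3: BAD: Δcyc=3≠L

first_bad_hop = 3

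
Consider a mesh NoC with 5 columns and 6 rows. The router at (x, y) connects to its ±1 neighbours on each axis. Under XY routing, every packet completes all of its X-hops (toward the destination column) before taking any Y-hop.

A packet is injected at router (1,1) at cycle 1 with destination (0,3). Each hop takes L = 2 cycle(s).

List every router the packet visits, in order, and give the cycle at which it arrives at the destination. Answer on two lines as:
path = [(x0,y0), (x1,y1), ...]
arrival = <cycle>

path = [(1,1), (0,1), (0,2), (0,3)]
arrival = 7

[0] x=1 y=1 t=1
[1] x=0 y=1 t=3 →W
[2] x=0 y=2 t=5 →N
[3] x=0 y=3 t=7 →N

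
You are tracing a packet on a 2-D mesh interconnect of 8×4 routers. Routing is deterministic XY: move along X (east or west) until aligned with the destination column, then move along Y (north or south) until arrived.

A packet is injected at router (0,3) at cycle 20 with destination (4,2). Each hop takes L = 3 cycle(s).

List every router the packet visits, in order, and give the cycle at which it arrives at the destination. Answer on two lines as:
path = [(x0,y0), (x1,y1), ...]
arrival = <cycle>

#0 — 0,3 | c20
#1 — 1,3 | c23 | E
#2 — 2,3 | c26 | E
#3 — 3,3 | c29 | E
#4 — 4,3 | c32 | E
#5 — 4,2 | c35 | S

path = [(0,3), (1,3), (2,3), (3,3), (4,3), (4,2)]
arrival = 35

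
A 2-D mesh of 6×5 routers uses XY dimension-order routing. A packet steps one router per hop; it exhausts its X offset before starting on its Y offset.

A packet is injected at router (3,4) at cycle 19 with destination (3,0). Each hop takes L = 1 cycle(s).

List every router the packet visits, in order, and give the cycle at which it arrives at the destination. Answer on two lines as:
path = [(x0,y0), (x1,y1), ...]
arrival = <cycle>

path = [(3,4), (3,3), (3,2), (3,1), (3,0)]
arrival = 23

hop 0: (3,4) @ cyc 19
hop 1: (3,3) @ cyc 20  [S]
hop 2: (3,2) @ cyc 21  [S]
hop 3: (3,1) @ cyc 22  [S]
hop 4: (3,0) @ cyc 23  [S]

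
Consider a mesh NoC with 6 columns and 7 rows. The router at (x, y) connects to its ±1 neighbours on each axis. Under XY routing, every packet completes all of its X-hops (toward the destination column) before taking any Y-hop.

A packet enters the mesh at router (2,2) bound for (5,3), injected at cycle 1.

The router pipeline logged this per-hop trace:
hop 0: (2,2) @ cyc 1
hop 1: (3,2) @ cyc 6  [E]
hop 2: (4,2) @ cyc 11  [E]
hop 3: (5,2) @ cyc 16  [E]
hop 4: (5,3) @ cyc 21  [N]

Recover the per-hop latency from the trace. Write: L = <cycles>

cyc[1] − cyc[0] = 6 − 1 = 5.
Each hop adds L, hence L = 5.

L = 5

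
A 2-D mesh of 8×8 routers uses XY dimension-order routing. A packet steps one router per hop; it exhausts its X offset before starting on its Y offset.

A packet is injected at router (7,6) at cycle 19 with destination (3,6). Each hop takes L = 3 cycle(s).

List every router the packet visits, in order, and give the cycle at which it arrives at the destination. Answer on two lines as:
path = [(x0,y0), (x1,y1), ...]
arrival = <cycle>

path = [(7,6), (6,6), (5,6), (4,6), (3,6)]
arrival = 31

  0. router=(7,6) cycle=19 (inject)
  1. router=(6,6) cycle=22 dir=W
  2. router=(5,6) cycle=25 dir=W
  3. router=(4,6) cycle=28 dir=W
  4. router=(3,6) cycle=31 dir=W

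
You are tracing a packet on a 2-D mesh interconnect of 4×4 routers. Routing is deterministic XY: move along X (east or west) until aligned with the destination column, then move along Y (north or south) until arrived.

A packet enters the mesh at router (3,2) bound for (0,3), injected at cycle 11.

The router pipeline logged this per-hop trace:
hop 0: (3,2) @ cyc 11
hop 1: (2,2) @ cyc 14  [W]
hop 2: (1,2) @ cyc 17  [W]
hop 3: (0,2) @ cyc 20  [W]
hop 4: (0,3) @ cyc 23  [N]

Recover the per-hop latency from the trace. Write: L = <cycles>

L = 3

cyc[1] − cyc[0] = 14 − 11 = 3.
One hop costs L cycles, so L = 3.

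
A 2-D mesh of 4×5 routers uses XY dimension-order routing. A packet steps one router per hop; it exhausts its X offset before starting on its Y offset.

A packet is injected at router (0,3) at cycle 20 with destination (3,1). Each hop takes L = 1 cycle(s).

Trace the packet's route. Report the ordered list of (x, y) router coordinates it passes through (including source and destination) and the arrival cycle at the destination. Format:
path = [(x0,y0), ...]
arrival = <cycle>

  0. router=(0,3) cycle=20 (inject)
  1. router=(1,3) cycle=21 dir=E
  2. router=(2,3) cycle=22 dir=E
  3. router=(3,3) cycle=23 dir=E
  4. router=(3,2) cycle=24 dir=S
  5. router=(3,1) cycle=25 dir=S

path = [(0,3), (1,3), (2,3), (3,3), (3,2), (3,1)]
arrival = 25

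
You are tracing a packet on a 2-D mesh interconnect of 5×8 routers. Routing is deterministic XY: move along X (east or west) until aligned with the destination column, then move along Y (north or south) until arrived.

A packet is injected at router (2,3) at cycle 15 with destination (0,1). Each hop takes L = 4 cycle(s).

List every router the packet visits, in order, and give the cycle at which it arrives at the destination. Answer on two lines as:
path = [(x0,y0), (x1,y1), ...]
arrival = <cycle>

#0 — 2,3 | c15
#1 — 1,3 | c19 | W
#2 — 0,3 | c23 | W
#3 — 0,2 | c27 | S
#4 — 0,1 | c31 | S

path = [(2,3), (1,3), (0,3), (0,2), (0,1)]
arrival = 31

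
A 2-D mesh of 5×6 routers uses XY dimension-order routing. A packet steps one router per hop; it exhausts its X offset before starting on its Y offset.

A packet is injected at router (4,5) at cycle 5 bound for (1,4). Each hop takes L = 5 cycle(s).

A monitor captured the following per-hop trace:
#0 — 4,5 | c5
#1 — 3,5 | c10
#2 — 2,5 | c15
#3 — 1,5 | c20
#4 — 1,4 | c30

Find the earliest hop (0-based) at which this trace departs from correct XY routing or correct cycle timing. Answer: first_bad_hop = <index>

first_bad_hop = 4

[1] (-1,+0) / 5c ⇒ ok
[2] (-1,+0) / 5c ⇒ ok
[3] (-1,+0) / 5c ⇒ ok
[4] (+0,-1) / 10c ⇒ BAD: Δcyc=10≠L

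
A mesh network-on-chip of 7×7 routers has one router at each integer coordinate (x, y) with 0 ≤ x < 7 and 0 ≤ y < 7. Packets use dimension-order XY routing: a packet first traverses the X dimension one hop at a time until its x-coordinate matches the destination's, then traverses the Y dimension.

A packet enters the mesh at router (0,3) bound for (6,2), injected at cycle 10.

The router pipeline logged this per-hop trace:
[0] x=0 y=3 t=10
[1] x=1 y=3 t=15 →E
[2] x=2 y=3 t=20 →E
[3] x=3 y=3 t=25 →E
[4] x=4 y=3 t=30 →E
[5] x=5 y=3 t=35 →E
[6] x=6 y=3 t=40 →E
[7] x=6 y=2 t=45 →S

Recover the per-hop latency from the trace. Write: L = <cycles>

cyc[1] − cyc[0] = 15 − 10 = 5.
Each hop adds L, hence L = 5.

L = 5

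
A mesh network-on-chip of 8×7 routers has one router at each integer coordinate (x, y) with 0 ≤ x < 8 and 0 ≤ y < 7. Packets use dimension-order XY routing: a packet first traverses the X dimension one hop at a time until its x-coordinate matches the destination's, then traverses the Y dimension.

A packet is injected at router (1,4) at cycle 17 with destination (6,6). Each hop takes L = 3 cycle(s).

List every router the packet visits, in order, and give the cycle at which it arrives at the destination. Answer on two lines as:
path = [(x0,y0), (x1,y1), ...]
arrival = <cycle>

#0 — 1,4 | c17
#1 — 2,4 | c20 | E
#2 — 3,4 | c23 | E
#3 — 4,4 | c26 | E
#4 — 5,4 | c29 | E
#5 — 6,4 | c32 | E
#6 — 6,5 | c35 | N
#7 — 6,6 | c38 | N

path = [(1,4), (2,4), (3,4), (4,4), (5,4), (6,4), (6,5), (6,6)]
arrival = 38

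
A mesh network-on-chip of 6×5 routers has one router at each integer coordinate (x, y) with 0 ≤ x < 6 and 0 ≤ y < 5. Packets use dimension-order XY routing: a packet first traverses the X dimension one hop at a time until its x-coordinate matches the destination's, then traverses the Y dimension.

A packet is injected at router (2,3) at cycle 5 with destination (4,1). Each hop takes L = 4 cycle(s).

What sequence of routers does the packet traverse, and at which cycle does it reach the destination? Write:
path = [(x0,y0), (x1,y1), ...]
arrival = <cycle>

t=5: at (2,3)
t=9: at (3,3) after E
t=13: at (4,3) after E
t=17: at (4,2) after S
t=21: at (4,1) after S

path = [(2,3), (3,3), (4,3), (4,2), (4,1)]
arrival = 21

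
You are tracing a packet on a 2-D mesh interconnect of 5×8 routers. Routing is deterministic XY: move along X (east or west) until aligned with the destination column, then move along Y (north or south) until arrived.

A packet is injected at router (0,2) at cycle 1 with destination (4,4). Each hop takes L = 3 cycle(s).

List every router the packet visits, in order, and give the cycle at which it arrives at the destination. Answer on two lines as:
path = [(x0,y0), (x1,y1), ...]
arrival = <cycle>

[0] x=0 y=2 t=1
[1] x=1 y=2 t=4 →E
[2] x=2 y=2 t=7 →E
[3] x=3 y=2 t=10 →E
[4] x=4 y=2 t=13 →E
[5] x=4 y=3 t=16 →N
[6] x=4 y=4 t=19 →N

path = [(0,2), (1,2), (2,2), (3,2), (4,2), (4,3), (4,4)]
arrival = 19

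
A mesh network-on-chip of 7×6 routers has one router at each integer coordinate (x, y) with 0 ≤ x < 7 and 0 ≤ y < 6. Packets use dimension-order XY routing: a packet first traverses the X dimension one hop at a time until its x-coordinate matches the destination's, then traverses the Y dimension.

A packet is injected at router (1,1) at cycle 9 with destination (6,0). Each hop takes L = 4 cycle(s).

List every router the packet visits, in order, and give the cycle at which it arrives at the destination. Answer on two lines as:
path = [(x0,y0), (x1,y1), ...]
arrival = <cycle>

path = [(1,1), (2,1), (3,1), (4,1), (5,1), (6,1), (6,0)]
arrival = 33

#0 — 1,1 | c9
#1 — 2,1 | c13 | E
#2 — 3,1 | c17 | E
#3 — 4,1 | c21 | E
#4 — 5,1 | c25 | E
#5 — 6,1 | c29 | E
#6 — 6,0 | c33 | S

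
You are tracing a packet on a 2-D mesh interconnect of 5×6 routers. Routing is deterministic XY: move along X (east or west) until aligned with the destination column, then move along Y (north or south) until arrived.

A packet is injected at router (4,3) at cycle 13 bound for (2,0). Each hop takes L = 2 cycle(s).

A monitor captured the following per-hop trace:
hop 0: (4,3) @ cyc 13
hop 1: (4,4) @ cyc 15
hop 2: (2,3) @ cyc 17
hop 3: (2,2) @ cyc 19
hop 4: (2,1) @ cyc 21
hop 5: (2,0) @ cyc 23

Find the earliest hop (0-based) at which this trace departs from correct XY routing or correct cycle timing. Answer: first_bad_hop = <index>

check 1→ d=(0,1) cyc+2: BAD: Y-move but x=4≠2

first_bad_hop = 1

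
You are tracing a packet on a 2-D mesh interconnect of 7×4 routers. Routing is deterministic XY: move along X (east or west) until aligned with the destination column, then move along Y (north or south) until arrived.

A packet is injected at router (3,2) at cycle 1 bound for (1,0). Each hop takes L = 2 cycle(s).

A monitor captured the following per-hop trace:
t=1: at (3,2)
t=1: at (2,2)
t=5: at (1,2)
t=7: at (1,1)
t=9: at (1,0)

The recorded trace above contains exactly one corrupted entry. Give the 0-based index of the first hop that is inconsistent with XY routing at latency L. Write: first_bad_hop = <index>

first_bad_hop = 1

hop 1: step (-1,+0), +0 cyc — BAD: Δcyc=0≠L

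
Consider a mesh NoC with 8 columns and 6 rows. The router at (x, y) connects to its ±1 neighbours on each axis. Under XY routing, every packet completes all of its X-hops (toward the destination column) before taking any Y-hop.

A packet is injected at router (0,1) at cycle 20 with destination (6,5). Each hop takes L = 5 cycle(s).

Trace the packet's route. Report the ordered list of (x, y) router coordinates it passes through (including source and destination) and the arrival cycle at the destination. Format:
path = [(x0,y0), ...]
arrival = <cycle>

hop 0: (0,1) @ cyc 20
hop 1: (1,1) @ cyc 25  [E]
hop 2: (2,1) @ cyc 30  [E]
hop 3: (3,1) @ cyc 35  [E]
hop 4: (4,1) @ cyc 40  [E]
hop 5: (5,1) @ cyc 45  [E]
hop 6: (6,1) @ cyc 50  [E]
hop 7: (6,2) @ cyc 55  [N]
hop 8: (6,3) @ cyc 60  [N]
hop 9: (6,4) @ cyc 65  [N]
hop 10: (6,5) @ cyc 70  [N]

path = [(0,1), (1,1), (2,1), (3,1), (4,1), (5,1), (6,1), (6,2), (6,3), (6,4), (6,5)]
arrival = 70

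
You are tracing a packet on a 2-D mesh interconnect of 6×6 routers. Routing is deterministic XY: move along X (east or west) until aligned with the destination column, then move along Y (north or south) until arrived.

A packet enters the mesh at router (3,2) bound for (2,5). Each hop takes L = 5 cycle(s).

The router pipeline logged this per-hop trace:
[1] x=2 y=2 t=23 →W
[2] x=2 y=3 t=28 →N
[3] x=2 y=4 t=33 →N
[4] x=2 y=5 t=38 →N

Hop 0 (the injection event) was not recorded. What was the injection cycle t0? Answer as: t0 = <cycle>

cyc[1] = 23 and cyc[k] = t0 + k·L for every k.
t0 = cyc[1] − L = 23 − 5 = 18.

t0 = 18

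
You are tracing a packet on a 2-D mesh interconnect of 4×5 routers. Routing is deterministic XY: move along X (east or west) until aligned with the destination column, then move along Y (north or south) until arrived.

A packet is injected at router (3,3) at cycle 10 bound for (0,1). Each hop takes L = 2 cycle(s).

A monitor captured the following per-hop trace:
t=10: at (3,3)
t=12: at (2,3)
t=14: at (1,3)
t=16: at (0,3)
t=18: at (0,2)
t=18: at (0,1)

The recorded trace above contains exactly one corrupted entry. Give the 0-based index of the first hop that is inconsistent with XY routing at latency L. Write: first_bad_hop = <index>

check 1→ d=(-1,0) cyc+2: ok
check 2→ d=(-1,0) cyc+2: ok
check 3→ d=(-1,0) cyc+2: ok
check 4→ d=(0,-1) cyc+2: ok
check 5→ d=(0,-1) cyc+0: BAD: Δcyc=0≠L

first_bad_hop = 5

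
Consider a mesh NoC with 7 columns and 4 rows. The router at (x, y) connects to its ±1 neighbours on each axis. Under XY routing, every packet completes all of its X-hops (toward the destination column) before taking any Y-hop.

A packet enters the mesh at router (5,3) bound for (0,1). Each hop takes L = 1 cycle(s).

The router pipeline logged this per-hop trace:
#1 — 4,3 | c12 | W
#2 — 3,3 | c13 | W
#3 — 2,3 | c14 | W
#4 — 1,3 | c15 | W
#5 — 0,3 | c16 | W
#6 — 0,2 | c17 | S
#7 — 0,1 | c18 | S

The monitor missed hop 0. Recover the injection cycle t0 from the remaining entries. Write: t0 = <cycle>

t0 = 11

At hop 1 the cycle is 12; in general cyc_k = t0 + kL.
So t0 = 12 − 1·1 = 11.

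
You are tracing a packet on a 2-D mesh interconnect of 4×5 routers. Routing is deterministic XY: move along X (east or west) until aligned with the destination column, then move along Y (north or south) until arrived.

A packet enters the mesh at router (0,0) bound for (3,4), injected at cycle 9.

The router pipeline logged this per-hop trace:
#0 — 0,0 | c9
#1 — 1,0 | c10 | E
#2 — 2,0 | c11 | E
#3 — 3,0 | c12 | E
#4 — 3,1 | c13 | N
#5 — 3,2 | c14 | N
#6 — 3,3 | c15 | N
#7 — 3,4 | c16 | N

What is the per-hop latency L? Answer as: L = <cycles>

Between hops 0 and 1 the cycle counter advances 10 − 9 = 1.
Per-hop latency L = Δcyc = 1.

L = 1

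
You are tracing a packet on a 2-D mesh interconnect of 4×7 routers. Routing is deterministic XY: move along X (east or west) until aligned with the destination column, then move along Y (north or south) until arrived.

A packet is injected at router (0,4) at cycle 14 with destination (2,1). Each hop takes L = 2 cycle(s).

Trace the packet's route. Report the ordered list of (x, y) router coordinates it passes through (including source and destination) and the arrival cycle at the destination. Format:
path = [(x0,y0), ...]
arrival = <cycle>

path = [(0,4), (1,4), (2,4), (2,3), (2,2), (2,1)]
arrival = 24

src (0,4)  cyc=14
E→(1,4)  cyc=16
E→(2,4)  cyc=18
S→(2,3)  cyc=20
S→(2,2)  cyc=22
S→(2,1)  cyc=24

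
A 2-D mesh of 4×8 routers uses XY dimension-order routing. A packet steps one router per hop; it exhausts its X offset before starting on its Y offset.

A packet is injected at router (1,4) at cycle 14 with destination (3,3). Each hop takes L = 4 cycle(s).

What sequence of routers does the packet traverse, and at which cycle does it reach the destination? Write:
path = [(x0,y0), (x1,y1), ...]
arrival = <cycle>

hop 0: (1,4) @ cyc 14
hop 1: (2,4) @ cyc 18  [E]
hop 2: (3,4) @ cyc 22  [E]
hop 3: (3,3) @ cyc 26  [S]

path = [(1,4), (2,4), (3,4), (3,3)]
arrival = 26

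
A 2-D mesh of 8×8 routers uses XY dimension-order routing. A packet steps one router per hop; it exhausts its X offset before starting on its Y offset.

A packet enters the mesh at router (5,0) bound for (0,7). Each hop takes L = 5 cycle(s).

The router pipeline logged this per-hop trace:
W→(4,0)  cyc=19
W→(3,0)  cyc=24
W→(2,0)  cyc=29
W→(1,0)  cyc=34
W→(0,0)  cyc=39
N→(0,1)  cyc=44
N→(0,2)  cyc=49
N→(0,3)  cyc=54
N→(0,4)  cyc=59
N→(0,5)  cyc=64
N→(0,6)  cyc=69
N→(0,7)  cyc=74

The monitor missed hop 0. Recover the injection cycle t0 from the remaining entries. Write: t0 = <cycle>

t0 = 14

The first recorded entry is hop 1 at cycle 19.
t0 = cyc[1] − L = 19 − 5 = 14.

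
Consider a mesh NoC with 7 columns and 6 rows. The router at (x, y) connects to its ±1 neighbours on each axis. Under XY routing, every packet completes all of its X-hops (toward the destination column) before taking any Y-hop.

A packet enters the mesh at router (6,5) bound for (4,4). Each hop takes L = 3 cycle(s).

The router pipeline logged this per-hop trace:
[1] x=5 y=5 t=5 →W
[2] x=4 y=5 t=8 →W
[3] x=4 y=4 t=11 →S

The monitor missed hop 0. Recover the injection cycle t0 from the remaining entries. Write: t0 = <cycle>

Hop 1 reached at cycle 5; hop k is at t0 + k·L.
So t0 = 5 − 1·3 = 2.

t0 = 2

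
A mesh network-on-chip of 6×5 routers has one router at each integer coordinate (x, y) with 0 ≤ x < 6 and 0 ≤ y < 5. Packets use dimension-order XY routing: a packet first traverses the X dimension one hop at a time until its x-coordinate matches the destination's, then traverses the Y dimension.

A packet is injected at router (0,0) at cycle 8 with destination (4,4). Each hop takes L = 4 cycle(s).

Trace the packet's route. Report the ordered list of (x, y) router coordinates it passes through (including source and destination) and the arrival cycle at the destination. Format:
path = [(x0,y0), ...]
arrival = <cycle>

#0 — 0,0 | c8
#1 — 1,0 | c12 | E
#2 — 2,0 | c16 | E
#3 — 3,0 | c20 | E
#4 — 4,0 | c24 | E
#5 — 4,1 | c28 | N
#6 — 4,2 | c32 | N
#7 — 4,3 | c36 | N
#8 — 4,4 | c40 | N

path = [(0,0), (1,0), (2,0), (3,0), (4,0), (4,1), (4,2), (4,3), (4,4)]
arrival = 40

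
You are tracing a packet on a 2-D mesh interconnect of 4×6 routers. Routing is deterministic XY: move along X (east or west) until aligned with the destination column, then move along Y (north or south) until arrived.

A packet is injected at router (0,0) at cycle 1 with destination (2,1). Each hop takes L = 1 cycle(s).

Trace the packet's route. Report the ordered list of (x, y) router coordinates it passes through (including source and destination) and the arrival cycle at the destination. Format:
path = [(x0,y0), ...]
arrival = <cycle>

  0. router=(0,0) cycle=1 (inject)
  1. router=(1,0) cycle=2 dir=E
  2. router=(2,0) cycle=3 dir=E
  3. router=(2,1) cycle=4 dir=N

path = [(0,0), (1,0), (2,0), (2,1)]
arrival = 4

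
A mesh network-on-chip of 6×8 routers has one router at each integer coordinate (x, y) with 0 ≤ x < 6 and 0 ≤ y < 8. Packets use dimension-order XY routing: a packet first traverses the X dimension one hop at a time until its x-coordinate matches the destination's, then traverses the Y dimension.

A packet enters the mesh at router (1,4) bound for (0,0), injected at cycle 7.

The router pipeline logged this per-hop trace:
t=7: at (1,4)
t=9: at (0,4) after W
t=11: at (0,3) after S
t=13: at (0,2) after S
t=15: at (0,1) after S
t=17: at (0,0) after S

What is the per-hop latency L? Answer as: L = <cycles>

Between hops 0 and 1 the cycle counter advances 9 − 7 = 2.
One hop costs L cycles, so L = 2.

L = 2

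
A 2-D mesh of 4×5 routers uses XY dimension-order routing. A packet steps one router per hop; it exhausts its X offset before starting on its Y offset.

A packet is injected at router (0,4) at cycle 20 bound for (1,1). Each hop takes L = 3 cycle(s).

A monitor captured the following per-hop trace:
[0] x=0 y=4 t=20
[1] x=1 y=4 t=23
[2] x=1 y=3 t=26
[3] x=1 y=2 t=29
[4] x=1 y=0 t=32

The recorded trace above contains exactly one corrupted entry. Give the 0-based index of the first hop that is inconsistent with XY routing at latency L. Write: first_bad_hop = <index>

first_bad_hop = 4

hop 1: step (+1,+0), +3 cyc — ok
hop 2: step (+0,-1), +3 cyc — ok
hop 3: step (+0,-1), +3 cyc — ok
hop 4: step (+0,-2), +3 cyc — BAD: non-unit step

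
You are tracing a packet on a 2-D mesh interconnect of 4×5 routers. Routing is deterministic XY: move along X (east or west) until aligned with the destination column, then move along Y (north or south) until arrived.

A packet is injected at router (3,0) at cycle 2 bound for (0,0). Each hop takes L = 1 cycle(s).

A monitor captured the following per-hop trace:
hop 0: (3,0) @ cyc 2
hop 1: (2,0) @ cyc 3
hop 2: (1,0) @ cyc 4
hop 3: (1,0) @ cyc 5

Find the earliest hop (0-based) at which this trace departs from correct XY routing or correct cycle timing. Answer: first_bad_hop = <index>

hop 1: step (-1,+0), +1 cyc — ok
hop 2: step (-1,+0), +1 cyc — ok
hop 3: step (+0,+0), +1 cyc — BAD: non-unit step

first_bad_hop = 3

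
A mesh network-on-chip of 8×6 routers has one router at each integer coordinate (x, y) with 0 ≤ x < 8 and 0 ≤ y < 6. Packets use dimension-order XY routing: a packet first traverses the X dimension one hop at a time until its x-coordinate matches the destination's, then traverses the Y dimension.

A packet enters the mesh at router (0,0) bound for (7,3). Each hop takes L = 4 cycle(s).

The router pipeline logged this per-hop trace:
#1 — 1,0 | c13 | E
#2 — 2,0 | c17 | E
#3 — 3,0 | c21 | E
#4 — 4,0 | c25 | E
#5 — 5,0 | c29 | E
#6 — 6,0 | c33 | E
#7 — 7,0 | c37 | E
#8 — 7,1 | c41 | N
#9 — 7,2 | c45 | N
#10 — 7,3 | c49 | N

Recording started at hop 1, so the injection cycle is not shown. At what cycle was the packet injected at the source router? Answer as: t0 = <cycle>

t0 = 9

The first recorded entry is hop 1 at cycle 13.
t0 = cyc[1] − L = 13 − 4 = 9.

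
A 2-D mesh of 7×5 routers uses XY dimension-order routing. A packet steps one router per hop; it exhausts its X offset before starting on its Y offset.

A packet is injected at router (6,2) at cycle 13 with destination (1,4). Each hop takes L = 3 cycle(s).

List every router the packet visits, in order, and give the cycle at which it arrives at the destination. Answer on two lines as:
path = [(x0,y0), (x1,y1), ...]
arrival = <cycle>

t=13: at (6,2)
t=16: at (5,2) after W
t=19: at (4,2) after W
t=22: at (3,2) after W
t=25: at (2,2) after W
t=28: at (1,2) after W
t=31: at (1,3) after N
t=34: at (1,4) after N

path = [(6,2), (5,2), (4,2), (3,2), (2,2), (1,2), (1,3), (1,4)]
arrival = 34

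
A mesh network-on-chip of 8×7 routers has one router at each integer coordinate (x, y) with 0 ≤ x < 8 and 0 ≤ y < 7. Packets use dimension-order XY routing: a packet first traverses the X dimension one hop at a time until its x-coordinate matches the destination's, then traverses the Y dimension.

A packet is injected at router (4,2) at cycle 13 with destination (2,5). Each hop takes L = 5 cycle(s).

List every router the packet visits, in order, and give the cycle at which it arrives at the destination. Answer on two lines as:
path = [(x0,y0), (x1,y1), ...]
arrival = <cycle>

[0] x=4 y=2 t=13
[1] x=3 y=2 t=18 →W
[2] x=2 y=2 t=23 →W
[3] x=2 y=3 t=28 →N
[4] x=2 y=4 t=33 →N
[5] x=2 y=5 t=38 →N

path = [(4,2), (3,2), (2,2), (2,3), (2,4), (2,5)]
arrival = 38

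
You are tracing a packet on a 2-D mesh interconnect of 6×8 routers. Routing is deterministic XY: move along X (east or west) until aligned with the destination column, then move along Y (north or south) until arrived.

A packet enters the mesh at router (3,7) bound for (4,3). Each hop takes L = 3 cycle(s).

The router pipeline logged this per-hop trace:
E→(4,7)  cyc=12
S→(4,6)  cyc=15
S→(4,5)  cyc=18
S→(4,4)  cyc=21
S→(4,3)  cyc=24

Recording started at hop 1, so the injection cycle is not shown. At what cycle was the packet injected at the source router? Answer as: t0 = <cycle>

The first recorded entry is hop 1 at cycle 12.
Subtract one hop: t0 = 12 − 3 = 9.

t0 = 9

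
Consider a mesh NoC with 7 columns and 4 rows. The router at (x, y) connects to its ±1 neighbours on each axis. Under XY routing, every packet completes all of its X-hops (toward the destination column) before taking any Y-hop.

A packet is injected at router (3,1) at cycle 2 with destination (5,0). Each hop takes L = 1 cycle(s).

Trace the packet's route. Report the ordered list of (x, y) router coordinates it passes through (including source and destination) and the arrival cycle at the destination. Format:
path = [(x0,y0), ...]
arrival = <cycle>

  0. router=(3,1) cycle=2 (inject)
  1. router=(4,1) cycle=3 dir=E
  2. router=(5,1) cycle=4 dir=E
  3. router=(5,0) cycle=5 dir=S

path = [(3,1), (4,1), (5,1), (5,0)]
arrival = 5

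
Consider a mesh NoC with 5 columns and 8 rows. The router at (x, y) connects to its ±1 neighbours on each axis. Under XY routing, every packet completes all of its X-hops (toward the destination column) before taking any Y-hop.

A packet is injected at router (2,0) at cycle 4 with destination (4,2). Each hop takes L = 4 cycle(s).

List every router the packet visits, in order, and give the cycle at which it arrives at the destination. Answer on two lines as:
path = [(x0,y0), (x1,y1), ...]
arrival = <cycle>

  0. router=(2,0) cycle=4 (inject)
  1. router=(3,0) cycle=8 dir=E
  2. router=(4,0) cycle=12 dir=E
  3. router=(4,1) cycle=16 dir=N
  4. router=(4,2) cycle=20 dir=N

path = [(2,0), (3,0), (4,0), (4,1), (4,2)]
arrival = 20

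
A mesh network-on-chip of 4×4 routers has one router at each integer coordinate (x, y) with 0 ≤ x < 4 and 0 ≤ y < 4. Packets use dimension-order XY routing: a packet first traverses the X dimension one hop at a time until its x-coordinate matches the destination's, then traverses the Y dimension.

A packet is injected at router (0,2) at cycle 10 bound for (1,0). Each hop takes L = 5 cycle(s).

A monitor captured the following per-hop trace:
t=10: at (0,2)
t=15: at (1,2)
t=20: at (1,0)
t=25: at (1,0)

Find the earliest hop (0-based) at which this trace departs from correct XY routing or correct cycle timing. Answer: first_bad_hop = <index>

first_bad_hop = 2

hop 1: step (+1,+0), +5 cyc — ok
hop 2: step (+0,-2), +5 cyc — BAD: non-unit step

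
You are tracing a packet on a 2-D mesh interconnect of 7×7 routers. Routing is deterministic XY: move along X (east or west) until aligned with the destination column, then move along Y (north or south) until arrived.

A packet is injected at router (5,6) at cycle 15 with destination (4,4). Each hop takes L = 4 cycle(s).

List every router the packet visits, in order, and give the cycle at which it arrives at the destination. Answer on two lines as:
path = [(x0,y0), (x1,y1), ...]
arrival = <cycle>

  0. router=(5,6) cycle=15 (inject)
  1. router=(4,6) cycle=19 dir=W
  2. router=(4,5) cycle=23 dir=S
  3. router=(4,4) cycle=27 dir=S

path = [(5,6), (4,6), (4,5), (4,4)]
arrival = 27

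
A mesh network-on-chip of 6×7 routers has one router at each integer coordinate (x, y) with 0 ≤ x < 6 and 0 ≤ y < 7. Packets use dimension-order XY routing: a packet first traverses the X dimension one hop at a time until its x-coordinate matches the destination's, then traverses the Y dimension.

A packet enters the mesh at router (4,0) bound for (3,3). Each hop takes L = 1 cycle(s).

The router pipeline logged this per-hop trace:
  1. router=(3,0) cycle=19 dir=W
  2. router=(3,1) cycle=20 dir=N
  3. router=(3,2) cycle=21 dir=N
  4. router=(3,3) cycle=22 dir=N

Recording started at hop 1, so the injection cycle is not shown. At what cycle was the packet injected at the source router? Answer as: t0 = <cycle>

t0 = 18

cyc[1] = 19 and cyc[k] = t0 + k·L for every k.
Subtract one hop: t0 = 19 − 1 = 18.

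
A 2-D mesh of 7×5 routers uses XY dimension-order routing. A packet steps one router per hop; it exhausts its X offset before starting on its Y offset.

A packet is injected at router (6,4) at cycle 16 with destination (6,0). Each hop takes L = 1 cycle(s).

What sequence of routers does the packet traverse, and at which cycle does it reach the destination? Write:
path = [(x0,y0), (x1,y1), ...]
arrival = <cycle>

path = [(6,4), (6,3), (6,2), (6,1), (6,0)]
arrival = 20

  0. router=(6,4) cycle=16 (inject)
  1. router=(6,3) cycle=17 dir=S
  2. router=(6,2) cycle=18 dir=S
  3. router=(6,1) cycle=19 dir=S
  4. router=(6,0) cycle=20 dir=S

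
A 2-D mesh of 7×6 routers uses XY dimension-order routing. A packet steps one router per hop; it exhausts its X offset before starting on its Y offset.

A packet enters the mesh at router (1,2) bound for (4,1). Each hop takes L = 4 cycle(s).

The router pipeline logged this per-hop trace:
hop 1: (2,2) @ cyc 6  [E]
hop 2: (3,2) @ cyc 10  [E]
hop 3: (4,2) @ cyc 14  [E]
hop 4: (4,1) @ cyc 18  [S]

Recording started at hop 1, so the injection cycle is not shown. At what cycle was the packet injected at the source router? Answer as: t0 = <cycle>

The first recorded entry is hop 1 at cycle 6.
Therefore t0 = 6 − L = 2.

t0 = 2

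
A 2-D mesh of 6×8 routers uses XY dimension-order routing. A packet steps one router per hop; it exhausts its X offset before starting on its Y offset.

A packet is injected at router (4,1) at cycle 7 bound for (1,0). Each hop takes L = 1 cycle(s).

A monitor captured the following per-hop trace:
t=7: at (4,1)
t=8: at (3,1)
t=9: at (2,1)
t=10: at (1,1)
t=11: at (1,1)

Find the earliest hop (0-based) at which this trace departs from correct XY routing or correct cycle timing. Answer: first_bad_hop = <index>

  1: Δx=-1 Δy=+0 Δt=1 [ok]
  2: Δx=-1 Δy=+0 Δt=1 [ok]
  3: Δx=-1 Δy=+0 Δt=1 [ok]
  4: Δx=+0 Δy=+0 Δt=1 [BAD: non-unit step]

first_bad_hop = 4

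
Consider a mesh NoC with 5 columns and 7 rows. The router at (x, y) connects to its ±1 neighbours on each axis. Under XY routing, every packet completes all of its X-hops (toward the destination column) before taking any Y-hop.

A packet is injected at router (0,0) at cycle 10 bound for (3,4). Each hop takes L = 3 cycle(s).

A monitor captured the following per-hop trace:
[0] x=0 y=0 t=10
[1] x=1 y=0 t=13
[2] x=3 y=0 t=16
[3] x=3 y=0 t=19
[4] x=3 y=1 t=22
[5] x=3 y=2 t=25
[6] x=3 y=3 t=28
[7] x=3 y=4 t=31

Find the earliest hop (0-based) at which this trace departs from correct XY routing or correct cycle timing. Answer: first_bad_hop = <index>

  1: Δx=+1 Δy=+0 Δt=3 [ok]
  2: Δx=+2 Δy=+0 Δt=3 [BAD: non-unit step]

first_bad_hop = 2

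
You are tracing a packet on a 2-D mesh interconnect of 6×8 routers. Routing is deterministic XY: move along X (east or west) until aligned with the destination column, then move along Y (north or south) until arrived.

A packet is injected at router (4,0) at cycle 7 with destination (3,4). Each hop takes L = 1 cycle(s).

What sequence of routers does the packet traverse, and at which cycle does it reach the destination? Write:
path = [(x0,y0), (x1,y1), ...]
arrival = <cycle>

path = [(4,0), (3,0), (3,1), (3,2), (3,3), (3,4)]
arrival = 12

t=7: at (4,0)
t=8: at (3,0) after W
t=9: at (3,1) after N
t=10: at (3,2) after N
t=11: at (3,3) after N
t=12: at (3,4) after N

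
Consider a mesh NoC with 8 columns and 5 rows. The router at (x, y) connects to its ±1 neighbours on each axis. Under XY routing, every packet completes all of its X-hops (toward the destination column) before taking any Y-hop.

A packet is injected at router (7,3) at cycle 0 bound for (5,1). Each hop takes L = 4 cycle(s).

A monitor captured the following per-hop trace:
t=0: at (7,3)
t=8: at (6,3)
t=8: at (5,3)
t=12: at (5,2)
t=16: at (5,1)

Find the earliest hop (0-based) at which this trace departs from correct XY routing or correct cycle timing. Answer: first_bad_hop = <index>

first_bad_hop = 1

hop 1: step (-1,+0), +8 cyc — BAD: Δcyc=8≠L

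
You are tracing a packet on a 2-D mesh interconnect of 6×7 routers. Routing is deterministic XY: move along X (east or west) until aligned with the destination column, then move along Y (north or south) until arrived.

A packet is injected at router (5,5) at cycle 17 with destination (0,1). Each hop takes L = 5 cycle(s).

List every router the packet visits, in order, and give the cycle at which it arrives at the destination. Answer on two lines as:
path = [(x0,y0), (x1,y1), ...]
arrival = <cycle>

t=17: at (5,5)
t=22: at (4,5) after W
t=27: at (3,5) after W
t=32: at (2,5) after W
t=37: at (1,5) after W
t=42: at (0,5) after W
t=47: at (0,4) after S
t=52: at (0,3) after S
t=57: at (0,2) after S
t=62: at (0,1) after S

path = [(5,5), (4,5), (3,5), (2,5), (1,5), (0,5), (0,4), (0,3), (0,2), (0,1)]
arrival = 62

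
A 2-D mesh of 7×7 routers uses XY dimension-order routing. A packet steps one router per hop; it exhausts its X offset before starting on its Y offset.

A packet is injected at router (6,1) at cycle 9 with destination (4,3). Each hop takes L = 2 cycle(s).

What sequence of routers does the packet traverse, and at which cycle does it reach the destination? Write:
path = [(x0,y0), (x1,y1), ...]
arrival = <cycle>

#0 — 6,1 | c9
#1 — 5,1 | c11 | W
#2 — 4,1 | c13 | W
#3 — 4,2 | c15 | N
#4 — 4,3 | c17 | N

path = [(6,1), (5,1), (4,1), (4,2), (4,3)]
arrival = 17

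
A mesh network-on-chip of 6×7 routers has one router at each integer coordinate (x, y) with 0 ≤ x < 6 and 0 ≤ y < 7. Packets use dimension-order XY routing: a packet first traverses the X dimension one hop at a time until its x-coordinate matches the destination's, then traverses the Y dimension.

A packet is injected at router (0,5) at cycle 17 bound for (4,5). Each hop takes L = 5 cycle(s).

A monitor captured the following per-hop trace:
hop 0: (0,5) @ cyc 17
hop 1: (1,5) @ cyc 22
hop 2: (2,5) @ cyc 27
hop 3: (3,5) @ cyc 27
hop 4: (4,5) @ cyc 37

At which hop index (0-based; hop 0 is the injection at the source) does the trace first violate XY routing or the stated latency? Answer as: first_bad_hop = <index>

first_bad_hop = 3

  1: Δx=+1 Δy=+0 Δt=5 [ok]
  2: Δx=+1 Δy=+0 Δt=5 [ok]
  3: Δx=+1 Δy=+0 Δt=0 [BAD: Δcyc=0≠L]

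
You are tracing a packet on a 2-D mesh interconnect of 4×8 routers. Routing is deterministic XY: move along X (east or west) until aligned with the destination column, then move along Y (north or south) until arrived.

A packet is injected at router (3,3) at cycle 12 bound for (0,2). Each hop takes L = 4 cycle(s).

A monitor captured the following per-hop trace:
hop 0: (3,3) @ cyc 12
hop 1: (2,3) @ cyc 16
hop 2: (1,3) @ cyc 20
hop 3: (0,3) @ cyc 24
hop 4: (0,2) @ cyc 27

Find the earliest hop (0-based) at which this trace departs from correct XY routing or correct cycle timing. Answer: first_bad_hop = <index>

first_bad_hop = 4

check 1→ d=(-1,0) cyc+4: ok
check 2→ d=(-1,0) cyc+4: ok
check 3→ d=(-1,0) cyc+4: ok
check 4→ d=(0,-1) cyc+3: BAD: Δcyc=3≠L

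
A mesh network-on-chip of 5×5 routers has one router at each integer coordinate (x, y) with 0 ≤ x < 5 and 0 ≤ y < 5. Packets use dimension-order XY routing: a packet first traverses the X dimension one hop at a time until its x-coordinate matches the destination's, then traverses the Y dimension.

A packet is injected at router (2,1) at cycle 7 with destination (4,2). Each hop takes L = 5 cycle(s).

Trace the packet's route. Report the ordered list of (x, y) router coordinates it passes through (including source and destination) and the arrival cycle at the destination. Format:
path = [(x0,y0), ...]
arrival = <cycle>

path = [(2,1), (3,1), (4,1), (4,2)]
arrival = 22

src (2,1)  cyc=7
E→(3,1)  cyc=12
E→(4,1)  cyc=17
N→(4,2)  cyc=22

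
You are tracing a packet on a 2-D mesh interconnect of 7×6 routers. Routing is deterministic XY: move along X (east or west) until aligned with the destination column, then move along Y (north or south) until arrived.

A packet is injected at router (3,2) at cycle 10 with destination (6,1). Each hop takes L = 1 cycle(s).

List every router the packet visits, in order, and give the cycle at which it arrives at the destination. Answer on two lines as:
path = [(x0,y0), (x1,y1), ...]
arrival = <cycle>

  0. router=(3,2) cycle=10 (inject)
  1. router=(4,2) cycle=11 dir=E
  2. router=(5,2) cycle=12 dir=E
  3. router=(6,2) cycle=13 dir=E
  4. router=(6,1) cycle=14 dir=S

path = [(3,2), (4,2), (5,2), (6,2), (6,1)]
arrival = 14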